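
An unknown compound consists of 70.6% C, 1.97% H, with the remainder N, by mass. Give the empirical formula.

Assume 100 g: 70.6 g C, 1.97 g H, 27.43 g N.
C: 70.6 g ÷ 12.01 g/mol = 5.878 mol
H: 1.97 g ÷ 1.008 g/mol = 1.954 mol
N: 27.43 g ÷ 14.01 g/mol = 1.958 mol
Divide by the smallest (1.954 mol H): C 3.008, H 1.000, N 1.002
Ratio ≈ 3:1:1, so the empirical formula is C3HN

C3HN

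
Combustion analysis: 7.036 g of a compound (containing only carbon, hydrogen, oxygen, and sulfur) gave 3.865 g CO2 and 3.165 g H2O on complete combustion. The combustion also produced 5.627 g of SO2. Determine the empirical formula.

CH4O2S

mol C = 3.865 / 44.01 = 0.08782; mass C = 0.08782 × 12.01 = 1.055 g
mol H = 2 × (3.165 / 18.02) = 0.3513; mass H = 0.3513 × 1.008 = 0.3541 g
mol S = 5.627 / 64.07 = 0.08783; mass S = 2.817 g
mass O = 7.036 − (4.225) = 2.811 g → mol O = 0.1757
Divide by the smallest (0.08782 mol C): C 1.000, H 4.000, O 2.000, S 1.000
Ratio ≈ 1:4:2:1, so the empirical formula is CH4O2S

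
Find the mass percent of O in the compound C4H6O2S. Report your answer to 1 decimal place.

Molar mass = 4(12.01) + 6(1.008) + 2(16.00) + 1(32.07) = 118.158 g/mol
Mass of O per mole = 2 × 16.00 = 32.000 g
% O = 32.000 / 118.158 × 100 = 27.1%

27.1%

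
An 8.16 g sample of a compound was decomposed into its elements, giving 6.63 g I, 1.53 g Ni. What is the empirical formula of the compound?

Moles — I: 6.63 / 126.90 = 0.05225 mol; Ni: 1.53 / 58.69 = 0.02607 mol
Smallest is Ni at 0.02607 mol; normalising gives I 2.004, Ni 1.000
→ I2Ni

I2Ni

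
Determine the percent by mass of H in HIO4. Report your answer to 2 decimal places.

0.53%

Molar mass = 1(1.008) + 1(126.90) + 4(16.00) = 191.908 g/mol
Mass of H per mole = 1 × 1.008 = 1.008 g
% H = 1.008 / 191.908 × 100 = 0.53%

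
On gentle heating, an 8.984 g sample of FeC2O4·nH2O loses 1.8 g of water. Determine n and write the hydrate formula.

FeC2O4·2H2O

Mass of anhydrous FeC2O4 = 8.984 − 1.8 = 7.184 g
mol H2O = 1.8 / 18.02 = 0.09989
Molar mass of FeC2O4 = 143.87 g/mol → mol FeC2O4 = 7.184 / 143.87 = 0.04993
n = 0.09989 / 0.04993 = 2.00 ≈ 2 → FeC2O4·2H2O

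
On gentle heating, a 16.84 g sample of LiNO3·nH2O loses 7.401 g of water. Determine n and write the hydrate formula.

LiNO3·3H2O

Mass of anhydrous LiNO3 = 16.84 − 7.401 = 9.439 g
mol H2O = 7.401 / 18.02 = 0.4107
Molar mass of LiNO3 = 68.95 g/mol → mol LiNO3 = 9.439 / 68.95 = 0.1369
n = 0.4107 / 0.1369 = 3.00 ≈ 3 → LiNO3·3H2O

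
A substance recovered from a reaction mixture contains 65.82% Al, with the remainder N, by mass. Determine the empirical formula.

Assume 100 g: 65.82 g Al, 34.18 g N.
Moles — Al: 65.82 / 26.98 = 2.44 mol; N: 34.18 / 14.01 = 2.44 mol
Smallest is Al at 2.44 mol; normalising gives Al 1.000, N 1.000
≈ 1:1 → AlN

AlN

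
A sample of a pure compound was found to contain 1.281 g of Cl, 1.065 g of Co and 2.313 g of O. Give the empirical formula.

Cl2CoO8

Moles — Cl: 1.281 / 35.45 = 0.03614 mol; Co: 1.065 / 58.93 = 0.01807 mol; O: 2.313 / 16.00 = 0.1446 mol
Divide by the smallest (0.01807 mol Co): Cl 1.999, Co 1.000, O 7.999
Ratio ≈ 2:1:8, so the empirical formula is Cl2CoO8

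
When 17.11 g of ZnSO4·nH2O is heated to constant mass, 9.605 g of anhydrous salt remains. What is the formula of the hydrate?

ZnSO4·7H2O

Mass of water lost = 17.11 − 9.605 = 7.505 g → 7.505 / 18.02 = 0.4165 mol H2O
Molar mass of ZnSO4 = 161.45 g/mol → mol ZnSO4 = 9.605 / 161.45 = 0.05949
n = 0.4165 / 0.05949 = 7.00 ≈ 7 → ZnSO4·7H2O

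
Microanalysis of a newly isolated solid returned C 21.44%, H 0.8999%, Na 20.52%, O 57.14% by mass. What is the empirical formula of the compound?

C2HNaO4

Assume 100 g: 21.44 g C, 0.8999 g H, 20.52 g Na, 57.14 g O.
n(C) = 21.44/12.01 = 1.785, n(H) = 0.8999/1.008 = 0.8928, n(Na) = 20.52/22.99 = 0.8926, n(O) = 57.14/16.00 = 3.571
Smallest is Na at 0.8926 mol; normalising gives C 2.000, H 1.000, Na 1.000, O 4.001
Ratio ≈ 2:1:1:4, so the empirical formula is C2HNaO4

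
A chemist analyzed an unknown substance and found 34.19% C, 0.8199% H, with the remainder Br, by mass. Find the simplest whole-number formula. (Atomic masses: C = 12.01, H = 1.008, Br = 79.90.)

C7H2Br2

Assume 100 g: 34.19 g C, 0.8199 g H, 64.99 g Br.
n(C) = 34.19/12.01 = 2.847, n(H) = 0.8199/1.008 = 0.8134, n(Br) = 64.99/79.90 = 0.8134
Ratios (÷ 0.8134): C 3.500, H 1.000, Br 1.000
Multiply by 2: C 7.00, H 2.00, Br 2.00 → C7H2Br2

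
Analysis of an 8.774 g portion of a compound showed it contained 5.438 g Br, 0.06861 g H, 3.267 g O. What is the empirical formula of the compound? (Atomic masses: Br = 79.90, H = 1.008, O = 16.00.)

n(Br) = 5.438/79.90 = 0.06806, n(H) = 0.06861/1.008 = 0.06807, n(O) = 3.267/16.00 = 0.2042
Ratios (÷ 0.06806): Br 1.000, H 1.000, O 3.000
≈ 1:1:3 → BrHO3

BrHO3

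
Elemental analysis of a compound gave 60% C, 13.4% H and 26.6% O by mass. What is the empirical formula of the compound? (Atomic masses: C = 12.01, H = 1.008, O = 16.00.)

Assume 100 g: 60 g C, 13.4 g H, 26.6 g O.
n(C) = 60/12.01 = 4.996, n(H) = 13.4/1.008 = 13.29, n(O) = 26.6/16.00 = 1.663
Smallest is O at 1.663 mol; normalising gives C 3.005, H 7.996, O 1.000
≈ 3:8:1 → C3H8O

C3H8O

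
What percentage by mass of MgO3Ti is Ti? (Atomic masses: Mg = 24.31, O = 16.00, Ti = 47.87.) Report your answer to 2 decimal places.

Molar mass = 1(24.31) + 3(16.00) + 1(47.87) = 120.180 g/mol
Mass of Ti per mole = 1 × 47.87 = 47.870 g
% Ti = 47.870 / 120.180 × 100 = 39.83%

39.83%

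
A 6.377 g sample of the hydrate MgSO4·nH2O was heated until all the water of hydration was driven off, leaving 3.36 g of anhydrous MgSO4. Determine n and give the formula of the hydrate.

Mass of water lost = 6.377 − 3.36 = 3.017 g → 3.017 / 18.02 = 0.1674 mol H2O
Molar mass of MgSO4 = 120.38 g/mol → mol MgSO4 = 3.36 / 120.38 = 0.02791
n = 0.1674 / 0.02791 = 6.00 ≈ 6 → MgSO4·6H2O

MgSO4·6H2O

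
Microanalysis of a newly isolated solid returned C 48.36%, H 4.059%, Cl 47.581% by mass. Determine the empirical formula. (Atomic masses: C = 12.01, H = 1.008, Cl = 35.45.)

C3H3Cl

Assume 100 g: 48.36 g C, 4.059 g H, 47.581 g Cl.
Moles — C: 48.36 / 12.01 = 4.027 mol; H: 4.059 / 1.008 = 4.027 mol; Cl: 47.581 / 35.45 = 1.342 mol
Ratios (÷ 1.342): C 3.000, H 3.000, Cl 1.000
→ C3H3Cl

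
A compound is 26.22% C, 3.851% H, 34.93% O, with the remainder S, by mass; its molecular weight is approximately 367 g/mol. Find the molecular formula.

Assume 100 g: 26.22 g C, 3.851 g H, 34.93 g O, 34.999 g S.
C: 26.22 g ÷ 12.01 g/mol = 2.183 mol
H: 3.851 g ÷ 1.008 g/mol = 3.82 mol
O: 34.93 g ÷ 16.00 g/mol = 2.183 mol
S: 34.999 g ÷ 32.07 g/mol = 1.091 mol
Divide by the smallest (1.091 mol S): C 2.000, H 3.501, O 2.000, S 1.000
Multiply by 2: C 4.00, H 7.00, O 4.00, S 2.00 → C4H7O4S2
Empirical-formula mass = 183.24 g/mol
n = 367 / 183.24 = 2.00 ≈ 2
Molecular formula = (C4H7O4S2)×2 = C8H14O8S4

C8H14O8S4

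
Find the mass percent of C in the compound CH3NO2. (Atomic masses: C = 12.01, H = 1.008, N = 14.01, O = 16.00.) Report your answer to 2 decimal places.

19.67%

Molar mass = 1(12.01) + 3(1.008) + 1(14.01) + 2(16.00) = 61.044 g/mol
Mass of C per mole = 1 × 12.01 = 12.010 g
% C = 12.010 / 61.044 × 100 = 19.67%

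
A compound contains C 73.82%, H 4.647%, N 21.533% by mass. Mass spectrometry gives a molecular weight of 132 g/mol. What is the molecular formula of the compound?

C8H6N2

Assume 100 g: 73.82 g C, 4.647 g H, 21.533 g N.
C: 73.82 g ÷ 12.01 g/mol = 6.147 mol
H: 4.647 g ÷ 1.008 g/mol = 4.61 mol
N: 21.533 g ÷ 14.01 g/mol = 1.537 mol
Smallest is N at 1.537 mol; normalising gives C 3.999, H 2.999, N 1.000
≈ 4:3:1 → C4H3N
Empirical-formula mass = 65.07 g/mol
n = 132 / 65.07 = 2.03 ≈ 2
Molecular formula = (C4H3N)×2 = C8H6N2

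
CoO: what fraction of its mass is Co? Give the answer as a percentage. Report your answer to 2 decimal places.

78.65%

Molar mass = 1(58.93) + 1(16.00) = 74.930 g/mol
Mass of Co per mole = 1 × 58.93 = 58.930 g
% Co = 58.930 / 74.930 × 100 = 78.65%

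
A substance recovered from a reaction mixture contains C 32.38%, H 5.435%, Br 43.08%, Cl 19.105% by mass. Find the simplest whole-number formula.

C5H10BrCl

Assume 100 g: 32.38 g C, 5.435 g H, 43.08 g Br, 19.105 g Cl.
Moles — C: 32.38 / 12.01 = 2.696 mol; H: 5.435 / 1.008 = 5.392 mol; Br: 43.08 / 79.90 = 0.5392 mol; Cl: 19.105 / 35.45 = 0.5389 mol
Divide by the smallest (0.5389 mol Cl): C 5.003, H 10.005, Br 1.000, Cl 1.000
≈ 5:10:1:1 → C5H10BrCl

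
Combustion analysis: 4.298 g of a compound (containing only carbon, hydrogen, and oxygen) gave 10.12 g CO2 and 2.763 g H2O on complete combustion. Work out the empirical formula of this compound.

mol C = 10.12 / 44.01 = 0.2299; mass C = 0.2299 × 12.01 = 2.762 g
mol H = 2 × (2.763 / 18.02) = 0.3067; mass H = 0.3067 × 1.008 = 0.3091 g
mass O = 4.298 − (3.071) = 1.227 g → mol O = 0.07670
Smallest is O at 0.0767 mol; normalising gives C 2.998, H 3.998, O 1.000
→ C3H4O

C3H4O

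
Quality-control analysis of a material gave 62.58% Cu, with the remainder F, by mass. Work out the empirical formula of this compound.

CuF2

Assume 100 g: 62.58 g Cu, 37.42 g F.
Moles — Cu: 62.58 / 63.55 = 0.9847 mol; F: 37.42 / 19.00 = 1.969 mol
Divide by the smallest (0.9847 mol Cu): Cu 1.000, F 2.000
Ratio ≈ 1:2, so the empirical formula is CuF2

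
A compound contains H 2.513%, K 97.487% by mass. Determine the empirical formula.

HK

Assume 100 g: 2.513 g H, 97.487 g K.
Moles — H: 2.513 / 1.008 = 2.493 mol; K: 97.487 / 39.10 = 2.493 mol
Smallest is H at 2.493 mol; normalising gives H 1.000, K 1.000
Ratio ≈ 1:1, so the empirical formula is HK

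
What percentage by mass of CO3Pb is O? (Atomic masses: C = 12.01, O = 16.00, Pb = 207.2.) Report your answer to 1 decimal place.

18.0%

Molar mass = 1(12.01) + 3(16.00) + 1(207.2) = 267.210 g/mol
Mass of O per mole = 3 × 16.00 = 48.000 g
% O = 48.000 / 267.210 × 100 = 18.0%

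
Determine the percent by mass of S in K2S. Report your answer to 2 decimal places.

Molar mass = 2(39.10) + 1(32.07) = 110.270 g/mol
Mass of S per mole = 1 × 32.07 = 32.070 g
% S = 32.070 / 110.270 × 100 = 29.08%

29.08%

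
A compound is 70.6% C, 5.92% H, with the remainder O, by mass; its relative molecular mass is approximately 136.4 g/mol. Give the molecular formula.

Assume 100 g: 70.6 g C, 5.92 g H, 23.48 g O.
C: 70.6 g ÷ 12.01 g/mol = 5.878 mol
H: 5.92 g ÷ 1.008 g/mol = 5.873 mol
O: 23.48 g ÷ 16.00 g/mol = 1.468 mol
Ratios (÷ 1.468): C 4.006, H 4.002, O 1.000
Ratio ≈ 4:4:1, so the empirical formula is C4H4O
Empirical-formula mass = 68.07 g/mol
n = 136.4 / 68.07 = 2.00 ≈ 2
Molecular formula = (C4H4O)×2 = C8H8O2

C8H8O2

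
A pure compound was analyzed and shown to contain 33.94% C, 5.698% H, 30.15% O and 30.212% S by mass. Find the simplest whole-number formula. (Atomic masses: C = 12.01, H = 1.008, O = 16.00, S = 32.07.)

Assume 100 g: 33.94 g C, 5.698 g H, 30.15 g O, 30.212 g S.
Moles — C: 33.94 / 12.01 = 2.826 mol; H: 5.698 / 1.008 = 5.653 mol; O: 30.15 / 16.00 = 1.884 mol; S: 30.212 / 32.07 = 0.9421 mol
Smallest is S at 0.9421 mol; normalising gives C 3.000, H 6.000, O 2.000, S 1.000
→ C3H6O2S

C3H6O2S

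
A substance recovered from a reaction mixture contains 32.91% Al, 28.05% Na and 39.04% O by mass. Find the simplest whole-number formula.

AlNaO2

Assume 100 g: 32.91 g Al, 28.05 g Na, 39.04 g O.
Al: 32.91 g ÷ 26.98 g/mol = 1.22 mol
Na: 28.05 g ÷ 22.99 g/mol = 1.22 mol
O: 39.04 g ÷ 16.00 g/mol = 2.44 mol
Divide by the smallest (1.22 mol Al): Al 1.000, Na 1.000, O 2.000
≈ 1:1:2 → AlNaO2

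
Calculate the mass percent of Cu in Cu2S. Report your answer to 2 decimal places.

79.85%

Molar mass = 2(63.55) + 1(32.07) = 159.170 g/mol
Mass of Cu per mole = 2 × 63.55 = 127.100 g
% Cu = 127.100 / 159.170 × 100 = 79.85%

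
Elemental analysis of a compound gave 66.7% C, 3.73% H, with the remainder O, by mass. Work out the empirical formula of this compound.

Assume 100 g: 66.7 g C, 3.73 g H, 29.57 g O.
C: 66.7 g ÷ 12.01 g/mol = 5.554 mol
H: 3.73 g ÷ 1.008 g/mol = 3.7 mol
O: 29.57 g ÷ 16.00 g/mol = 1.848 mol
Smallest is O at 1.848 mol; normalising gives C 3.005, H 2.002, O 1.000
→ C3H2O

C3H2O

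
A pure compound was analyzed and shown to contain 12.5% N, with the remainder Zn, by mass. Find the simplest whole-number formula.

Assume 100 g: 12.5 g N, 87.5 g Zn.
N: 12.5 g ÷ 14.01 g/mol = 0.8922 mol
Zn: 87.5 g ÷ 65.38 g/mol = 1.338 mol
Ratios (÷ 0.8922): N 1.000, Zn 1.500
Scaling by 2: N 2.00, Zn 3.00 → N2Zn3

N2Zn3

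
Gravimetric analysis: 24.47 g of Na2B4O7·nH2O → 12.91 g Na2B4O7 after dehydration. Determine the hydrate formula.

Na2B4O7·10H2O

Mass of water lost = 24.47 − 12.91 = 11.56 g → 11.56 / 18.02 = 0.6415 mol H2O
Molar mass of Na2B4O7 = 201.22 g/mol → mol Na2B4O7 = 12.91 / 201.22 = 0.06416
n = 0.6415 / 0.06416 = 10.00 ≈ 10 → Na2B4O7·10H2O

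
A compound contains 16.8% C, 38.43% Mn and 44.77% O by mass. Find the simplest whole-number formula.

Assume 100 g: 16.8 g C, 38.43 g Mn, 44.77 g O.
n(C) = 16.8/12.01 = 1.399, n(Mn) = 38.43/54.94 = 0.6995, n(O) = 44.77/16.00 = 2.798
Divide by the smallest (0.6995 mol Mn): C 2.000, Mn 1.000, O 4.000
≈ 2:1:4 → C2MnO4

C2MnO4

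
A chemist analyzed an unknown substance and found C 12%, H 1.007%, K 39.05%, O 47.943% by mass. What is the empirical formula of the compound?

Assume 100 g: 12 g C, 1.007 g H, 39.05 g K, 47.943 g O.
C: 12 g ÷ 12.01 g/mol = 0.9992 mol
H: 1.007 g ÷ 1.008 g/mol = 0.999 mol
K: 39.05 g ÷ 39.10 g/mol = 0.9987 mol
O: 47.943 g ÷ 16.00 g/mol = 2.996 mol
Divide by the smallest (0.9987 mol K): C 1.000, H 1.000, K 1.000, O 3.000
≈ 1:1:1:3 → CHKO3

CHKO3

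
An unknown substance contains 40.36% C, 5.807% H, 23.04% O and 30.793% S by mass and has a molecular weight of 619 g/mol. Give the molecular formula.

C21H36O9S6

Assume 100 g: 40.36 g C, 5.807 g H, 23.04 g O, 30.793 g S.
Moles — C: 40.36 / 12.01 = 3.361 mol; H: 5.807 / 1.008 = 5.761 mol; O: 23.04 / 16.00 = 1.44 mol; S: 30.793 / 32.07 = 0.9602 mol
Ratios (÷ 0.9602): C 3.500, H 6.000, O 1.500, S 1.000
Scaling by 2: C 7.00, H 12.00, O 3.00, S 2.00 → C7H12O3S2
Empirical-formula mass = 208.31 g/mol
n = 619 / 208.31 = 2.97 ≈ 3
Molecular formula = (C7H12O3S2)×3 = C21H36O9S6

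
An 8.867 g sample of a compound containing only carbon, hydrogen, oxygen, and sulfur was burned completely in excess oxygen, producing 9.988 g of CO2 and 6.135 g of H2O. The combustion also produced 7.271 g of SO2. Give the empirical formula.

mol C = 9.988 / 44.01 = 0.2269; mass C = 0.2269 × 12.01 = 2.726 g
mol H = 2 × (6.135 / 18.02) = 0.6809; mass H = 0.6809 × 1.008 = 0.6864 g
mol S = 7.271 / 64.07 = 0.1135; mass S = 3.639 g
mass O = 8.867 − (7.051) = 1.816 g → mol O = 0.1135
Ratios (÷ 0.1135): C 2.000, H 6.001, O 1.000, S 1.000
→ C2H6OS

C2H6OS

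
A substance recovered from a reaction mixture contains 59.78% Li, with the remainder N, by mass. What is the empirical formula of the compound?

Li3N

Assume 100 g: 59.78 g Li, 40.22 g N.
n(Li) = 59.78/6.94 = 8.614, n(N) = 40.22/14.01 = 2.871
Ratios (÷ 2.871): Li 3.000, N 1.000
Ratio ≈ 3:1, so the empirical formula is Li3N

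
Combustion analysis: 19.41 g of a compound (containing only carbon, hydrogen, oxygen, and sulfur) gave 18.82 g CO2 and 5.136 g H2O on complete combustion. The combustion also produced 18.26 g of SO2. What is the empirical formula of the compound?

C3H4O2S2

mol C = 18.82 / 44.01 = 0.4276; mass C = 0.4276 × 12.01 = 5.136 g
mol H = 2 × (5.136 / 18.02) = 0.5700; mass H = 0.5700 × 1.008 = 0.5746 g
mol S = 18.26 / 64.07 = 0.2850; mass S = 9.140 g
mass O = 19.41 − (14.85) = 4.560 g → mol O = 0.2850
Smallest is O at 0.285 mol; normalising gives C 1.501, H 2.000, O 1.000, S 1.000
×2: C 3.00, H 4.00, O 2.00, S 2.00 → C3H4O2S2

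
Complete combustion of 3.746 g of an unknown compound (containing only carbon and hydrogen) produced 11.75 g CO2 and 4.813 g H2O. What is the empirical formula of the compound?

mol C = 11.75 / 44.01 = 0.2670; mass C = 0.2670 × 12.01 = 3.206 g
mol H = 2 × (4.813 / 18.02) = 0.5342; mass H = 0.5342 × 1.008 = 0.5385 g
Ratios (÷ 0.267): C 1.000, H 2.001
Ratio ≈ 1:2, so the empirical formula is CH2

CH2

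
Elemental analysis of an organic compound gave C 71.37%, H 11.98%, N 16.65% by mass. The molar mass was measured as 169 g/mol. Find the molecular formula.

C10H20N2

Assume 100 g: 71.37 g C, 11.98 g H, 16.65 g N.
n(C) = 71.37/12.01 = 5.943, n(H) = 11.98/1.008 = 11.88, n(N) = 16.65/14.01 = 1.188
Smallest is N at 1.188 mol; normalising gives C 5.000, H 10.000, N 1.000
→ C5H10N
Empirical-formula mass = 84.14 g/mol
n = 169 / 84.14 = 2.01 ≈ 2
Molecular formula = (C5H10N)×2 = C10H20N2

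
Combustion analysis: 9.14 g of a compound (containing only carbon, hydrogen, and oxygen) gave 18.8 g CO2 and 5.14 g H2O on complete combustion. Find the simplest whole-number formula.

mol C = 18.8 / 44.01 = 0.4272; mass C = 0.4272 × 12.01 = 5.130 g
mol H = 2 × (5.14 / 18.02) = 0.5705; mass H = 0.5705 × 1.008 = 0.5750 g
mass O = 9.14 − (5.705) = 3.435 g → mol O = 0.2147
Ratios (÷ 0.2147): C 1.990, H 2.658, O 1.000
Scaling by 3: C 5.97, H 7.97, O 3.00 → C6H8O3

C6H8O3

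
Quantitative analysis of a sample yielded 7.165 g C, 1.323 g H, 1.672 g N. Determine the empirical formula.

C5H11N

C: 7.165 g ÷ 12.01 g/mol = 0.5966 mol
H: 1.323 g ÷ 1.008 g/mol = 1.312 mol
N: 1.672 g ÷ 14.01 g/mol = 0.1193 mol
Divide by the smallest (0.1193 mol N): C 4.999, H 10.998, N 1.000
Ratio ≈ 5:11:1, so the empirical formula is C5H11N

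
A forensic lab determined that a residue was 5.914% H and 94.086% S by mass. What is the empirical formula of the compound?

Assume 100 g: 5.914 g H, 94.086 g S.
H: 5.914 g ÷ 1.008 g/mol = 5.867 mol
S: 94.086 g ÷ 32.07 g/mol = 2.934 mol
Divide by the smallest (2.934 mol S): H 2.000, S 1.000
≈ 2:1 → H2S

H2S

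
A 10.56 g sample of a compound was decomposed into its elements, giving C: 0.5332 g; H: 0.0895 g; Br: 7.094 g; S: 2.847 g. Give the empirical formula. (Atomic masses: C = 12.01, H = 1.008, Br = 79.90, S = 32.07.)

Moles — C: 0.5332 / 12.01 = 0.0444 mol; H: 0.0895 / 1.008 = 0.08879 mol; Br: 7.094 / 79.90 = 0.08879 mol; S: 2.847 / 32.07 = 0.08877 mol
Smallest is C at 0.0444 mol; normalising gives C 1.000, H 2.000, Br 2.000, S 2.000
→ CH2Br2S2

CH2Br2S2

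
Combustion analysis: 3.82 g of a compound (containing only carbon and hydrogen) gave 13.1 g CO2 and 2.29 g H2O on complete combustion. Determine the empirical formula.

C7H6

mol C = 13.1 / 44.01 = 0.2977; mass C = 0.2977 × 12.01 = 3.575 g
mol H = 2 × (2.29 / 18.02) = 0.2542; mass H = 0.2542 × 1.008 = 0.2562 g
Ratios (÷ 0.2542): C 1.171, H 1.000
Scaling by 6: C 7.03, H 6.00 → C7H6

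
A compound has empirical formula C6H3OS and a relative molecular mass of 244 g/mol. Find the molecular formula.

Empirical-formula mass = 123.15 g/mol
n = 244 / 123.15 = 1.98 ≈ 2
Molecular formula = (C6H3OS)2 = C12H6O2S2

C12H6O2S2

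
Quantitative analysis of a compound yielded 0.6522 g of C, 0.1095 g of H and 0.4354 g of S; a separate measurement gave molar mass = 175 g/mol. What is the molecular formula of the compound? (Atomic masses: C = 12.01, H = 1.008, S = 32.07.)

C: 0.6522 g ÷ 12.01 g/mol = 0.0543 mol
H: 0.1095 g ÷ 1.008 g/mol = 0.1086 mol
S: 0.4354 g ÷ 32.07 g/mol = 0.01358 mol
Ratios (÷ 0.01358): C 4.000, H 8.001, S 1.000
→ C4H8S
Empirical-formula mass = 88.17 g/mol
n = 175 / 88.17 = 1.98 ≈ 2
Molecular formula = (C4H8S)×2 = C8H16S2

C8H16S2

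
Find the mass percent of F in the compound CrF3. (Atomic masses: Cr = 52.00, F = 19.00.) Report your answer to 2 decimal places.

Molar mass = 1(52.00) + 3(19.00) = 109.000 g/mol
Mass of F per mole = 3 × 19.00 = 57.000 g
% F = 57.000 / 109.000 × 100 = 52.29%

52.29%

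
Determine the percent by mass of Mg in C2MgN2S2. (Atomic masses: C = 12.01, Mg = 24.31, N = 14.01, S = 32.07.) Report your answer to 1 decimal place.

Molar mass = 2(12.01) + 1(24.31) + 2(14.01) + 2(32.07) = 140.490 g/mol
Mass of Mg per mole = 1 × 24.31 = 24.310 g
% Mg = 24.310 / 140.490 × 100 = 17.3%

17.3%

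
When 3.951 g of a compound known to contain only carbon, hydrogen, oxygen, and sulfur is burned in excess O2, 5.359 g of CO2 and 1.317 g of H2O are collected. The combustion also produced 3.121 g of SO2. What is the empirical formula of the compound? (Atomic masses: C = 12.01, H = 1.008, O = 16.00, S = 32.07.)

mol C = 5.359 / 44.01 = 0.1218; mass C = 0.1218 × 12.01 = 1.462 g
mol H = 2 × (1.317 / 18.02) = 0.1462; mass H = 0.1462 × 1.008 = 0.1473 g
mol S = 3.121 / 64.07 = 0.04871; mass S = 1.562 g
mass O = 3.951 − (3.172) = 0.7790 g → mol O = 0.04869
Ratios (÷ 0.04869): C 2.501, H 3.002, O 1.000, S 1.000
Scaling by 2: C 5.00, H 6.00, O 2.00, S 2.00 → C5H6O2S2

C5H6O2S2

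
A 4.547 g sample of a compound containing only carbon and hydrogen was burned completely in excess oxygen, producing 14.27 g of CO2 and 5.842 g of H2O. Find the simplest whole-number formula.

mol C = 14.27 / 44.01 = 0.3242; mass C = 0.3242 × 12.01 = 3.894 g
mol H = 2 × (5.842 / 18.02) = 0.6484; mass H = 0.6484 × 1.008 = 0.6536 g
Ratios (÷ 0.3242): C 1.000, H 2.000
≈ 1:2 → CH2

CH2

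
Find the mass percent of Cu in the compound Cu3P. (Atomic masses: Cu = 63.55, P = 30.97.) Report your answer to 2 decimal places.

Molar mass = 3(63.55) + 1(30.97) = 221.620 g/mol
Mass of Cu per mole = 3 × 63.55 = 190.650 g
% Cu = 190.650 / 221.620 × 100 = 86.03%

86.03%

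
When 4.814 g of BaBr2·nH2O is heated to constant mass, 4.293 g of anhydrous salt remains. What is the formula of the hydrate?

Mass of water lost = 4.814 − 4.293 = 0.521 g → 0.521 / 18.02 = 0.02891 mol H2O
Molar mass of BaBr2 = 297.13 g/mol → mol BaBr2 = 4.293 / 297.13 = 0.01445
n = 0.02891 / 0.01445 = 2.00 ≈ 2 → BaBr2·2H2O

BaBr2·2H2O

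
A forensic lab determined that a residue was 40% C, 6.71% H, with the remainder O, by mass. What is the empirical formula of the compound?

CH2O

Assume 100 g: 40 g C, 6.71 g H, 53.29 g O.
C: 40 g ÷ 12.01 g/mol = 3.331 mol
H: 6.71 g ÷ 1.008 g/mol = 6.657 mol
O: 53.29 g ÷ 16.00 g/mol = 3.331 mol
Divide by the smallest (3.331 mol C): C 1.000, H 1.999, O 1.000
≈ 1:2:1 → CH2O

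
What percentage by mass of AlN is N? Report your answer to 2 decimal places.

34.18%

Molar mass = 1(26.98) + 1(14.01) = 40.990 g/mol
Mass of N per mole = 1 × 14.01 = 14.010 g
% N = 14.010 / 40.990 × 100 = 34.18%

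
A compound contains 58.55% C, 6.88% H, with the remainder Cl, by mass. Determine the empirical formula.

Assume 100 g: 58.55 g C, 6.88 g H, 34.57 g Cl.
Moles — C: 58.55 / 12.01 = 4.875 mol; H: 6.88 / 1.008 = 6.825 mol; Cl: 34.57 / 35.45 = 0.9752 mol
Smallest is Cl at 0.9752 mol; normalising gives C 4.999, H 6.999, Cl 1.000
≈ 5:7:1 → C5H7Cl

C5H7Cl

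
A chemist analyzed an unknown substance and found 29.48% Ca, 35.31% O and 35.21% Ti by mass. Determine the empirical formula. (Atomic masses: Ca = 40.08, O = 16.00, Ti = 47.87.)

CaO3Ti

Assume 100 g: 29.48 g Ca, 35.31 g O, 35.21 g Ti.
n(Ca) = 29.48/40.08 = 0.7355, n(O) = 35.31/16.00 = 2.207, n(Ti) = 35.21/47.87 = 0.7355
Divide by the smallest (0.7355 mol Ca): Ca 1.000, O 3.000, Ti 1.000
→ CaO3Ti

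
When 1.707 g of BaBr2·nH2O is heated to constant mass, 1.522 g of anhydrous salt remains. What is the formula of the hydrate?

BaBr2·2H2O

Mass of water lost = 1.707 − 1.522 = 0.185 g → 0.185 / 18.02 = 0.01027 mol H2O
Molar mass of BaBr2 = 297.13 g/mol → mol BaBr2 = 1.522 / 297.13 = 0.005122
n = 0.01027 / 0.005122 = 2.00 ≈ 2 → BaBr2·2H2O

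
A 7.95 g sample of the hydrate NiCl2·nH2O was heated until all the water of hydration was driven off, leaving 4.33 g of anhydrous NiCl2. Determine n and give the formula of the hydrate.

NiCl2·6H2O

Mass of water lost = 7.95 − 4.33 = 3.62 g → 3.62 / 18.02 = 0.2009 mol H2O
Molar mass of NiCl2 = 129.59 g/mol → mol NiCl2 = 4.33 / 129.59 = 0.03341
n = 0.2009 / 0.03341 = 6.01 ≈ 6 → NiCl2·6H2O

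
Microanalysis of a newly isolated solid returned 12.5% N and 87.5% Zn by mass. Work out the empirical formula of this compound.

N2Zn3

Assume 100 g: 12.5 g N, 87.5 g Zn.
n(N) = 12.5/14.01 = 0.8922, n(Zn) = 87.5/65.38 = 1.338
Smallest is N at 0.8922 mol; normalising gives N 1.000, Zn 1.500
×2: N 2.00, Zn 3.00 → N2Zn3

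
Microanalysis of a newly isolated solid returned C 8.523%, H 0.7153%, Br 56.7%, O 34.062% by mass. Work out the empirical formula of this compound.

Assume 100 g: 8.523 g C, 0.7153 g H, 56.7 g Br, 34.062 g O.
C: 8.523 g ÷ 12.01 g/mol = 0.7097 mol
H: 0.7153 g ÷ 1.008 g/mol = 0.7096 mol
Br: 56.7 g ÷ 79.90 g/mol = 0.7096 mol
O: 34.062 g ÷ 16.00 g/mol = 2.129 mol
Divide by the smallest (0.7096 mol H): C 1.000, H 1.000, Br 1.000, O 3.000
≈ 1:1:1:3 → CHBrO3

CHBrO3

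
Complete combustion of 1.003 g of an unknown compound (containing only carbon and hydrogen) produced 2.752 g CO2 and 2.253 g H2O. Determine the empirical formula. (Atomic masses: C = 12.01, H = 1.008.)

mol C = 2.752 / 44.01 = 0.06253; mass C = 0.06253 × 12.01 = 0.7510 g
mol H = 2 × (2.253 / 18.02) = 0.2501; mass H = 0.2501 × 1.008 = 0.2521 g
Smallest is C at 0.06253 mol; normalising gives C 1.000, H 3.999
→ CH4

CH4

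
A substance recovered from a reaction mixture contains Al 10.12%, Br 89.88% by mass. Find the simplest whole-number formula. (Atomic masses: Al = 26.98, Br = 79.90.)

Assume 100 g: 10.12 g Al, 89.88 g Br.
n(Al) = 10.12/26.98 = 0.3751, n(Br) = 89.88/79.90 = 1.125
Smallest is Al at 0.3751 mol; normalising gives Al 1.000, Br 2.999
Ratio ≈ 1:3, so the empirical formula is AlBr3

AlBr3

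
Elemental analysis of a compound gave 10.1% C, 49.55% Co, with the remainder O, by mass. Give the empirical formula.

CCoO3

Assume 100 g: 10.1 g C, 49.55 g Co, 40.35 g O.
C: 10.1 g ÷ 12.01 g/mol = 0.841 mol
Co: 49.55 g ÷ 58.93 g/mol = 0.8408 mol
O: 40.35 g ÷ 16.00 g/mol = 2.522 mol
Divide by the smallest (0.8408 mol Co): C 1.000, Co 1.000, O 2.999
Ratio ≈ 1:1:3, so the empirical formula is CCoO3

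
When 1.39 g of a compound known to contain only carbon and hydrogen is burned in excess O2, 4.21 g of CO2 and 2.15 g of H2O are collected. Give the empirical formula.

mol C = 4.21 / 44.01 = 0.09566; mass C = 0.09566 × 12.01 = 1.149 g
mol H = 2 × (2.15 / 18.02) = 0.2386; mass H = 0.2386 × 1.008 = 0.2405 g
Ratios (÷ 0.09566): C 1.000, H 2.494
Multiply by 2: C 2.00, H 4.99 → C2H5

C2H5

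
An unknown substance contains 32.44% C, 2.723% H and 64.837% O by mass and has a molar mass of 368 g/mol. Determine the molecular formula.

C10H10O15

Assume 100 g: 32.44 g C, 2.723 g H, 64.837 g O.
C: 32.44 g ÷ 12.01 g/mol = 2.701 mol
H: 2.723 g ÷ 1.008 g/mol = 2.701 mol
O: 64.837 g ÷ 16.00 g/mol = 4.052 mol
Ratios (÷ 2.701): C 1.000, H 1.000, O 1.500
Multiply by 2: C 2.00, H 2.00, O 3.00 → C2H2O3
Empirical-formula mass = 74.04 g/mol
n = 368 / 74.04 = 4.97 ≈ 5
Molecular formula = (C2H2O3)×5 = C10H10O15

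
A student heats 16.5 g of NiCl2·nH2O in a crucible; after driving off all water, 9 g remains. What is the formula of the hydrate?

Mass of water lost = 16.5 − 9 = 7.5 g → 7.5 / 18.02 = 0.4162 mol H2O
Molar mass of NiCl2 = 129.59 g/mol → mol NiCl2 = 9 / 129.59 = 0.06945
n = 0.4162 / 0.06945 = 5.99 ≈ 6 → NiCl2·6H2O

NiCl2·6H2O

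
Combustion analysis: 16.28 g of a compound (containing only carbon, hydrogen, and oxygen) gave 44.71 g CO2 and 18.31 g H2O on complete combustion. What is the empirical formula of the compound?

C8H16O

mol C = 44.71 / 44.01 = 1.016; mass C = 1.016 × 12.01 = 12.20 g
mol H = 2 × (18.31 / 18.02) = 2.032; mass H = 2.032 × 1.008 = 2.048 g
mass O = 16.28 − (14.25) = 2.031 g → mol O = 0.1269
Divide by the smallest (0.1269 mol O): C 8.005, H 16.013, O 1.000
≈ 8:16:1 → C8H16O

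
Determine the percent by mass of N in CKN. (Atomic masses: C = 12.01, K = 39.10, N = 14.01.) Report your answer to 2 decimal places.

21.51%

Molar mass = 1(12.01) + 1(39.10) + 1(14.01) = 65.120 g/mol
Mass of N per mole = 1 × 14.01 = 14.010 g
% N = 14.010 / 65.120 × 100 = 21.51%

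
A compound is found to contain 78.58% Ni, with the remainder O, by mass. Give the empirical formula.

NiO

Assume 100 g: 78.58 g Ni, 21.42 g O.
n(Ni) = 78.58/58.69 = 1.339, n(O) = 21.42/16.00 = 1.339
Smallest is O at 1.339 mol; normalising gives Ni 1.000, O 1.000
≈ 1:1 → NiO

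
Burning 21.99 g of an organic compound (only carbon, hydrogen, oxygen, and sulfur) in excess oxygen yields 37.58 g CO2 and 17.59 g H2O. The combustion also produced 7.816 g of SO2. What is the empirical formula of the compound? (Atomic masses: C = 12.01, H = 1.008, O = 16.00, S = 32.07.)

mol C = 37.58 / 44.01 = 0.8539; mass C = 0.8539 × 12.01 = 10.26 g
mol H = 2 × (17.59 / 18.02) = 1.952; mass H = 1.952 × 1.008 = 1.968 g
mol S = 7.816 / 64.07 = 0.1220; mass S = 3.912 g
mass O = 21.99 − (16.14) = 5.855 g → mol O = 0.3659
Smallest is S at 0.122 mol; normalising gives C 7.000, H 16.003, O 2.999, S 1.000
≈ 7:16:3:1 → C7H16O3S

C7H16O3S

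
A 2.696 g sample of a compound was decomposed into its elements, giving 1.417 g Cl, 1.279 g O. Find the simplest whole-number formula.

ClO2

Cl: 1.417 g ÷ 35.45 g/mol = 0.03997 mol
O: 1.279 g ÷ 16.00 g/mol = 0.07994 mol
Ratios (÷ 0.03997): Cl 1.000, O 2.000
≈ 1:2 → ClO2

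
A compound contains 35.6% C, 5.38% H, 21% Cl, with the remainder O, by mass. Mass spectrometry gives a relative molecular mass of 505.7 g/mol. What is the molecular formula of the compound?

C15H27Cl3O12

Assume 100 g: 35.6 g C, 5.38 g H, 21 g Cl, 38.02 g O.
n(C) = 35.6/12.01 = 2.964, n(H) = 5.38/1.008 = 5.337, n(Cl) = 21/35.45 = 0.5924, n(O) = 38.02/16.00 = 2.376
Divide by the smallest (0.5924 mol Cl): C 5.004, H 9.010, Cl 1.000, O 4.011
Ratio ≈ 5:9:1:4, so the empirical formula is C5H9ClO4
Empirical-formula mass = 168.57 g/mol
n = 505.7 / 168.57 = 3.00 ≈ 3
Molecular formula = (C5H9ClO4)×3 = C15H27Cl3O12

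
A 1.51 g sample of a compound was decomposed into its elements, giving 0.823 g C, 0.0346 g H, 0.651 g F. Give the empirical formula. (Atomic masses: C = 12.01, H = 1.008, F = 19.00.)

C2HF

C: 0.823 g ÷ 12.01 g/mol = 0.06853 mol
H: 0.0346 g ÷ 1.008 g/mol = 0.03433 mol
F: 0.651 g ÷ 19.00 g/mol = 0.03426 mol
Smallest is F at 0.03426 mol; normalising gives C 2.000, H 1.002, F 1.000
Ratio ≈ 2:1:1, so the empirical formula is C2HF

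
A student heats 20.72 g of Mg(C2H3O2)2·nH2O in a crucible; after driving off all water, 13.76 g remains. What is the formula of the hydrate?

Mass of water lost = 20.72 − 13.76 = 6.96 g → 6.96 / 18.02 = 0.3862 mol H2O
Molar mass of Mg(C2H3O2)2 = 142.40 g/mol → mol Mg(C2H3O2)2 = 13.76 / 142.40 = 0.09663
n = 0.3862 / 0.09663 = 4.00 ≈ 4 → Mg(C2H3O2)2·4H2O

Mg(C2H3O2)2·4H2O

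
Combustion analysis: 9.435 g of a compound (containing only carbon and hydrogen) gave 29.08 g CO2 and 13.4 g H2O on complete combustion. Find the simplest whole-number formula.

C4H9

mol C = 29.08 / 44.01 = 0.6608; mass C = 0.6608 × 12.01 = 7.936 g
mol H = 2 × (13.4 / 18.02) = 1.487; mass H = 1.487 × 1.008 = 1.499 g
Divide by the smallest (0.6608 mol C): C 1.000, H 2.251
×4: C 4.00, H 9.00 → C4H9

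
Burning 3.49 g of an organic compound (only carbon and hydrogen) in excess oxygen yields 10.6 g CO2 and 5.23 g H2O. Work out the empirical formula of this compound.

mol C = 10.6 / 44.01 = 0.2409; mass C = 0.2409 × 12.01 = 2.893 g
mol H = 2 × (5.23 / 18.02) = 0.5805; mass H = 0.5805 × 1.008 = 0.5851 g
Smallest is C at 0.2409 mol; normalising gives C 1.000, H 2.410
Scaling by 5: C 5.00, H 12.05 → C5H12

C5H12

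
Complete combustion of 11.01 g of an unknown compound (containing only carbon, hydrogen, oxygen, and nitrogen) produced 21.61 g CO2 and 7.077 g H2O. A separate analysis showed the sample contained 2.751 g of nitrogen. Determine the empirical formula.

C5H8N2O

mol C = 21.61 / 44.01 = 0.4910; mass C = 0.4910 × 12.01 = 5.897 g
mol H = 2 × (7.077 / 18.02) = 0.7855; mass H = 0.7855 × 1.008 = 0.7917 g
mol N = 2.751 / 14.01 = 0.1964
mass O = 11.01 − (9.440) = 1.570 g → mol O = 0.09813
Divide by the smallest (0.09813 mol O): C 5.004, H 8.004, N 2.001, O 1.000
≈ 5:8:2:1 → C5H8N2O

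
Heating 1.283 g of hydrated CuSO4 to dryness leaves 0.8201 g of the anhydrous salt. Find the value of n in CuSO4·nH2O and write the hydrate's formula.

CuSO4·5H2O

Mass of water lost = 1.283 − 0.8201 = 0.4629 g → 0.4629 / 18.02 = 0.02569 mol H2O
Molar mass of CuSO4 = 159.62 g/mol → mol CuSO4 = 0.8201 / 159.62 = 0.005138
n = 0.02569 / 0.005138 = 5.00 ≈ 5 → CuSO4·5H2O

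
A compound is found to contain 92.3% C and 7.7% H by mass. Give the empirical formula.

CH

Assume 100 g: 92.3 g C, 7.7 g H.
Moles — C: 92.3 / 12.01 = 7.685 mol; H: 7.7 / 1.008 = 7.639 mol
Ratios (÷ 7.639): C 1.006, H 1.000
Ratio ≈ 1:1, so the empirical formula is CH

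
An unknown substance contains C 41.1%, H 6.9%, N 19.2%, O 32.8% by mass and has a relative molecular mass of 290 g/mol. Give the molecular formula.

C10H20N4O6

Assume 100 g: 41.1 g C, 6.9 g H, 19.2 g N, 32.8 g O.
Moles — C: 41.1 / 12.01 = 3.422 mol; H: 6.9 / 1.008 = 6.845 mol; N: 19.2 / 14.01 = 1.37 mol; O: 32.8 / 16.00 = 2.05 mol
Smallest is N at 1.37 mol; normalising gives C 2.497, H 4.995, N 1.000, O 1.496
Multiply by 2: C 4.99, H 9.99, N 2.00, O 2.99 → C5H10N2O3
Empirical-formula mass = 146.15 g/mol
n = 290 / 146.15 = 1.98 ≈ 2
Molecular formula = (C5H10N2O3)×2 = C10H20N4O6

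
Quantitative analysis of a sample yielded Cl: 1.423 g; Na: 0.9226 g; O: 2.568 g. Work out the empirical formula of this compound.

ClNaO4

n(Cl) = 1.423/35.45 = 0.04014, n(Na) = 0.9226/22.99 = 0.04013, n(O) = 2.568/16.00 = 0.1605
Smallest is Na at 0.04013 mol; normalising gives Cl 1.000, Na 1.000, O 3.999
Ratio ≈ 1:1:4, so the empirical formula is ClNaO4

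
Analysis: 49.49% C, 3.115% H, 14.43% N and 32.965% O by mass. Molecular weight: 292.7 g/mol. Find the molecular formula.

Assume 100 g: 49.49 g C, 3.115 g H, 14.43 g N, 32.965 g O.
Moles — C: 49.49 / 12.01 = 4.121 mol; H: 3.115 / 1.008 = 3.09 mol; N: 14.43 / 14.01 = 1.03 mol; O: 32.965 / 16.00 = 2.06 mol
Ratios (÷ 1.03): C 4.001, H 3.000, N 1.000, O 2.000
≈ 4:3:1:2 → C4H3NO2
Empirical-formula mass = 97.07 g/mol
n = 292.7 / 97.07 = 3.02 ≈ 3
Molecular formula = (C4H3NO2)×3 = C12H9N3O6

C12H9N3O6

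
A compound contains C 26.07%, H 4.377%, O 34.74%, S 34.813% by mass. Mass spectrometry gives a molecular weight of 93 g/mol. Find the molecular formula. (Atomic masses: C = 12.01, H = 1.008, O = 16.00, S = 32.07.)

Assume 100 g: 26.07 g C, 4.377 g H, 34.74 g O, 34.813 g S.
Moles — C: 26.07 / 12.01 = 2.171 mol; H: 4.377 / 1.008 = 4.342 mol; O: 34.74 / 16.00 = 2.171 mol; S: 34.813 / 32.07 = 1.086 mol
Smallest is S at 1.086 mol; normalising gives C 2.000, H 4.000, O 2.000, S 1.000
Ratio ≈ 2:4:2:1, so the empirical formula is C2H4O2S
Empirical-formula mass = 92.12 g/mol
n = 93 / 92.12 = 1.01 ≈ 1
Molecular formula = empirical formula = C2H4O2S

C2H4O2S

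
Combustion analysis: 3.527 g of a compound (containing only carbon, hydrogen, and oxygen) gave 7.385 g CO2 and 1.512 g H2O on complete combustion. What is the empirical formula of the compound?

mol C = 7.385 / 44.01 = 0.1678; mass C = 0.1678 × 12.01 = 2.015 g
mol H = 2 × (1.512 / 18.02) = 0.1678; mass H = 0.1678 × 1.008 = 0.1692 g
mass O = 3.527 − (2.184) = 1.343 g → mol O = 0.08391
Smallest is O at 0.08391 mol; normalising gives C 2.000, H 2.000, O 1.000
Ratio ≈ 2:2:1, so the empirical formula is C2H2O

C2H2O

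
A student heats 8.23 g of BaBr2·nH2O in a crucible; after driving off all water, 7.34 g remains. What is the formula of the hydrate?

Mass of water lost = 8.23 − 7.34 = 0.89 g → 0.89 / 18.02 = 0.04939 mol H2O
Molar mass of BaBr2 = 297.13 g/mol → mol BaBr2 = 7.34 / 297.13 = 0.0247
n = 0.04939 / 0.0247 = 2.00 ≈ 2 → BaBr2·2H2O

BaBr2·2H2O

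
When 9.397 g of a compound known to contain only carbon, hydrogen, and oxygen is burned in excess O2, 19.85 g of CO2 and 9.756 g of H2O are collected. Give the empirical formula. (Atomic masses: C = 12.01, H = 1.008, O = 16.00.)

C5H12O2

mol C = 19.85 / 44.01 = 0.4510; mass C = 0.4510 × 12.01 = 5.417 g
mol H = 2 × (9.756 / 18.02) = 1.083; mass H = 1.083 × 1.008 = 1.091 g
mass O = 9.397 − (6.508) = 2.889 g → mol O = 0.1805
Divide by the smallest (0.1805 mol O): C 2.498, H 5.998, O 1.000
Multiply by 2: C 5.00, H 12.00, O 2.00 → C5H12O2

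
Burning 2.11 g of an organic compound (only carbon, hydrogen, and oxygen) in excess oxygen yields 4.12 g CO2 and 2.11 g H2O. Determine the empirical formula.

mol C = 4.12 / 44.01 = 0.09362; mass C = 0.09362 × 12.01 = 1.124 g
mol H = 2 × (2.11 / 18.02) = 0.2342; mass H = 0.2342 × 1.008 = 0.2361 g
mass O = 2.11 − (1.360) = 0.7496 g → mol O = 0.04685
Smallest is O at 0.04685 mol; normalising gives C 1.998, H 4.998, O 1.000
→ C2H5O

C2H5O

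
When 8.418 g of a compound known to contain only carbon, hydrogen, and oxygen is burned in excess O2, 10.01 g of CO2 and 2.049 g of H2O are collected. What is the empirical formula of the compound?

C2H2O3

mol C = 10.01 / 44.01 = 0.2274; mass C = 0.2274 × 12.01 = 2.732 g
mol H = 2 × (2.049 / 18.02) = 0.2274; mass H = 0.2274 × 1.008 = 0.2292 g
mass O = 8.418 − (2.961) = 5.457 g → mol O = 0.3411
Divide by the smallest (0.2274 mol H): C 1.000, H 1.000, O 1.500
Multiply by 2: C 2.00, H 2.00, O 3.00 → C2H2O3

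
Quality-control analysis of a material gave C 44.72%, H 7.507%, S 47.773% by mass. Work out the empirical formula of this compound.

Assume 100 g: 44.72 g C, 7.507 g H, 47.773 g S.
Moles — C: 44.72 / 12.01 = 3.724 mol; H: 7.507 / 1.008 = 7.447 mol; S: 47.773 / 32.07 = 1.49 mol
Smallest is S at 1.49 mol; normalising gives C 2.500, H 4.999, S 1.000
Scaling by 2: C 5.00, H 10.00, S 2.00 → C5H10S2

C5H10S2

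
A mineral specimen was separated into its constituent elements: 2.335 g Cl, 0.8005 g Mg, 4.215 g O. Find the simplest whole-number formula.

Cl2MgO8

n(Cl) = 2.335/35.45 = 0.06587, n(Mg) = 0.8005/24.31 = 0.03293, n(O) = 4.215/16.00 = 0.2634
Smallest is Mg at 0.03293 mol; normalising gives Cl 2.000, Mg 1.000, O 8.000
→ Cl2MgO8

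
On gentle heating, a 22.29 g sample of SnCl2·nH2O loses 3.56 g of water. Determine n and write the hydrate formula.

Mass of anhydrous SnCl2 = 22.29 − 3.56 = 18.73 g
mol H2O = 3.56 / 18.02 = 0.1976
Molar mass of SnCl2 = 189.61 g/mol → mol SnCl2 = 18.73 / 189.61 = 0.09878
n = 0.1976 / 0.09878 = 2.00 ≈ 2 → SnCl2·2H2O

SnCl2·2H2O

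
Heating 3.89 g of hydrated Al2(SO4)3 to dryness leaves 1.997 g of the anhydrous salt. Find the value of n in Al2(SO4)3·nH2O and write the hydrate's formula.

Al2(SO4)3·18H2O

Mass of water lost = 3.89 − 1.997 = 1.893 g → 1.893 / 18.02 = 0.105 mol H2O
Molar mass of Al2(SO4)3 = 342.17 g/mol → mol Al2(SO4)3 = 1.997 / 342.17 = 0.005836
n = 0.105 / 0.005836 = 18.00 ≈ 18 → Al2(SO4)3·18H2O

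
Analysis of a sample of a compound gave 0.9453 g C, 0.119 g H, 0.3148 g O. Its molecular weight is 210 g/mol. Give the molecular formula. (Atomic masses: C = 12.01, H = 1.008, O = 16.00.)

C12H18O3

C: 0.9453 g ÷ 12.01 g/mol = 0.07871 mol
H: 0.119 g ÷ 1.008 g/mol = 0.1181 mol
O: 0.3148 g ÷ 16.00 g/mol = 0.01968 mol
Ratios (÷ 0.01968): C 4.000, H 6.000, O 1.000
→ C4H6O
Empirical-formula mass = 70.09 g/mol
n = 210 / 70.09 = 3.00 ≈ 3
Molecular formula = (C4H6O)×3 = C12H18O3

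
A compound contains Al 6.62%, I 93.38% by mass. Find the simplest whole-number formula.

Assume 100 g: 6.62 g Al, 93.38 g I.
n(Al) = 6.62/26.98 = 0.2454, n(I) = 93.38/126.90 = 0.7359
Ratios (÷ 0.2454): Al 1.000, I 2.999
≈ 1:3 → AlI3

AlI3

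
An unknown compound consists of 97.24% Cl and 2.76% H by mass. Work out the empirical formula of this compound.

Assume 100 g: 97.24 g Cl, 2.76 g H.
Cl: 97.24 g ÷ 35.45 g/mol = 2.743 mol
H: 2.76 g ÷ 1.008 g/mol = 2.738 mol
Divide by the smallest (2.738 mol H): Cl 1.002, H 1.000
≈ 1:1 → ClH

ClH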